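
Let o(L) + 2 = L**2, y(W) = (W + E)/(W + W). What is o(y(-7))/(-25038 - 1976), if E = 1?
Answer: 89/1323686 ≈ 6.7236e-5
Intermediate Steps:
y(W) = (1 + W)/(2*W) (y(W) = (W + 1)/(W + W) = (1 + W)/((2*W)) = (1 + W)*(1/(2*W)) = (1 + W)/(2*W))
o(L) = -2 + L**2
o(y(-7))/(-25038 - 1976) = (-2 + ((1/2)*(1 - 7)/(-7))**2)/(-25038 - 1976) = (-2 + ((1/2)*(-1/7)*(-6))**2)/(-27014) = (-2 + (3/7)**2)*(-1/27014) = (-2 + 9/49)*(-1/27014) = -89/49*(-1/27014) = 89/1323686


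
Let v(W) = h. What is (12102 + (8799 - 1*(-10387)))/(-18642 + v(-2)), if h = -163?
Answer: -31288/18805 ≈ -1.6638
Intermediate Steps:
v(W) = -163
(12102 + (8799 - 1*(-10387)))/(-18642 + v(-2)) = (12102 + (8799 - 1*(-10387)))/(-18642 - 163) = (12102 + (8799 + 10387))/(-18805) = (12102 + 19186)*(-1/18805) = 31288*(-1/18805) = -31288/18805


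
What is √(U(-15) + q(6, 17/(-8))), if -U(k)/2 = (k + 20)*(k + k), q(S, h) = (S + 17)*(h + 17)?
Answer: √10274/4 ≈ 25.340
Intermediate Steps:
q(S, h) = (17 + S)*(17 + h)
U(k) = -4*k*(20 + k) (U(k) = -2*(k + 20)*(k + k) = -2*(20 + k)*2*k = -4*k*(20 + k))
√(U(-15) + q(6, 17/(-8))) = √(-4*(-15)*(20 - 15) + (289 + 17*6 + 17*(17/(-8)) + 6*(17/(-8)))) = √(-4*(-15)*5 + (289 + 102 + 17*(17*(-⅛)) + 6*(17*(-⅛)))) = √(300 + (289 + 102 + 17*(-17/8) + 6*(-17/8))) = √(300 + (289 + 102 - 289/8 - 51/4)) = √(300 + 2737/8) = √(5137/8) = √10274/4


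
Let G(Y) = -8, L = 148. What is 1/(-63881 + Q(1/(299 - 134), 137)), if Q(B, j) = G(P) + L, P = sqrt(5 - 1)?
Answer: -1/63741 ≈ -1.5688e-5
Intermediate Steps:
P = 2 (P = sqrt(4) = 2)
Q(B, j) = 140 (Q(B, j) = -8 + 148 = 140)
1/(-63881 + Q(1/(299 - 134), 137)) = 1/(-63881 + 140) = 1/(-63741) = -1/63741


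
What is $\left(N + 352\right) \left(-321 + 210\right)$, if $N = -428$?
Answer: $8436$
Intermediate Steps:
$\left(N + 352\right) \left(-321 + 210\right) = \left(-428 + 352\right) \left(-321 + 210\right) = \left(-76\right) \left(-111\right) = 8436$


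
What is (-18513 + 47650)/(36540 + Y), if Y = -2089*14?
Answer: 29137/7294 ≈ 3.9947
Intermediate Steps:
Y = -29246
(-18513 + 47650)/(36540 + Y) = (-18513 + 47650)/(36540 - 29246) = 29137/7294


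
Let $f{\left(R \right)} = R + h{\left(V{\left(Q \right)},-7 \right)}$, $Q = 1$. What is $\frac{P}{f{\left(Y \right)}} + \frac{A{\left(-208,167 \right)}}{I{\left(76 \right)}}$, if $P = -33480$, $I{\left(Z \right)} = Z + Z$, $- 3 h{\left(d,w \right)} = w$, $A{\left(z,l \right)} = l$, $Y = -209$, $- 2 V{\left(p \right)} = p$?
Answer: $\frac{24791}{152} \approx 163.1$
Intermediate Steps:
$V{\left(p \right)} = - \frac{p}{2}$
$h{\left(d,w \right)} = - \frac{w}{3}$
$I{\left(Z \right)} = 2 Z$
$f{\left(R \right)} = \frac{7}{3} + R$ ($f{\left(R \right)} = R - - \frac{7}{3} = R + \frac{7}{3} = \frac{7}{3} + R$)
$\frac{P}{f{\left(Y \right)}} + \frac{A{\left(-208,167 \right)}}{I{\left(76 \right)}} = - \frac{33480}{\frac{7}{3} - 209} + \frac{167}{2 \cdot 76} = - \frac{33480}{- \frac{620}{3}} + \frac{167}{152} = \left(-33480\right) \left(- \frac{3}{620}\right) + 167 \cdot \frac{1}{152} = 162 + \frac{167}{152} = \frac{24791}{152}$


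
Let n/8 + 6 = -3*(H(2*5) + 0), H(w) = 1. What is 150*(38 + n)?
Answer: -5100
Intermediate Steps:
n = -72 (n = -48 + 8*(-3*(1 + 0)) = -48 + 8*(-3*1) = -48 + 8*(-3) = -48 - 24 = -72)
150*(38 + n) = 150*(38 - 72) = 150*(-34) = -5100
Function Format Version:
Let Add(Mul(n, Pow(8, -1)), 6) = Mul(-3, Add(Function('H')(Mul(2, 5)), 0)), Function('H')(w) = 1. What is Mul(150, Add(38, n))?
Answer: -5100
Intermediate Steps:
n = -72 (n = Add(-48, Mul(8, Mul(-3, Add(1, 0)))) = Add(-48, Mul(8, Mul(-3, 1))) = Add(-48, Mul(8, -3)) = Add(-48, -24) = -72)
Mul(150, Add(38, n)) = Mul(150, Add(38, -72)) = Mul(150, -34) = -5100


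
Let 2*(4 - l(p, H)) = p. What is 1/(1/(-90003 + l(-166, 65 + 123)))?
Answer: -89916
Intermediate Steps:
l(p, H) = 4 - p/2
1/(1/(-90003 + l(-166, 65 + 123))) = 1/(1/(-90003 + (4 - 1/2*(-166)))) = 1/(1/(-90003 + (4 + 83))) = 1/(1/(-90003 + 87)) = 1/(1/(-89916)) = 1/(-1/89916) = -89916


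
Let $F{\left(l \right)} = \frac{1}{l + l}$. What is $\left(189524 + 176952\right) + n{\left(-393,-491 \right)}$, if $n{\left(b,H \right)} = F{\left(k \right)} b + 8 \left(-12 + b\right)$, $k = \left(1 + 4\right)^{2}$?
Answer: $\frac{18161407}{50} \approx 3.6323 \cdot 10^{5}$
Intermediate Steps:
$k = 25$ ($k = 5^{2} = 25$)
$F{\left(l \right)} = \frac{1}{2 l}$
$n{\left(b,H \right)} = -96 + \frac{401 b}{50}$ ($n{\left(b,H \right)} = \frac{1}{2 \cdot 25} b + 8 \left(-12 + b\right) = \frac{1}{2} \cdot \frac{1}{25} b + \left(-96 + 8 b\right) = \frac{b}{50} + \left(-96 + 8 b\right) = -96 + \frac{401 b}{50}$)
$\left(189524 + 176952\right) + n{\left(-393,-491 \right)} = \left(189524 + 176952\right) + \left(-96 + \frac{401}{50} \left(-393\right)\right) = 366476 - \frac{162393}{50} = \frac{18161407}{50}$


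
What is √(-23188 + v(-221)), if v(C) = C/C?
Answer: I*√23187 ≈ 152.27*I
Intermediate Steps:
v(C) = 1
√(-23188 + v(-221)) = √(-23188 + 1) = √(-23187) = I*√23187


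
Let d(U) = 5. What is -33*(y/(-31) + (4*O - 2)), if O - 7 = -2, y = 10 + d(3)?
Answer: -17919/31 ≈ -578.03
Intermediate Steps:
y = 15 (y = 10 + 5 = 15)
O = 5 (O = 7 - 2 = 5)
-33*(y/(-31) + (4*O - 2)) = -33*(15/(-31) + (4*5 - 2)) = -33*(15*(-1/31) + (20 - 2)) = -33*(-15/31 + 18) = -33*543/31 = -17919/31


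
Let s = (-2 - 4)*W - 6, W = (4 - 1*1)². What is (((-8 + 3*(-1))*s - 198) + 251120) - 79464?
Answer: 172118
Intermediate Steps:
W = 9 (W = (4 - 1)² = 3² = 9)
s = -60 (s = (-2 - 4)*9 - 6 = -6*9 - 6 = -54 - 6 = -60)
(((-8 + 3*(-1))*s - 198) + 251120) - 79464 = (((-8 + 3*(-1))*(-60) - 198) + 251120) - 79464 = (((-8 - 3)*(-60) - 198) + 251120) - 79464 = ((-11*(-60) - 198) + 251120) - 79464 = ((660 - 198) + 251120) - 79464 = (462 + 251120) - 79464 = 251582 - 79464 = 172118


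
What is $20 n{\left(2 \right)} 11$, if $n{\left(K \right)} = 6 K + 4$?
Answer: $3520$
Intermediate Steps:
$n{\left(K \right)} = 4 + 6 K$
$20 n{\left(2 \right)} 11 = 20 \left(4 + 6 \cdot 2\right) 11 = 20 \left(4 + 12\right) 11 = 20 \cdot 16 \cdot 11 = 320 \cdot 11 = 3520$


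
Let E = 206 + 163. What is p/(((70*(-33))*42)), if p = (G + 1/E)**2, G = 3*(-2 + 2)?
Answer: -1/13210340220 ≈ -7.5698e-11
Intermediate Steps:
E = 369
G = 0 (G = 3*0 = 0)
p = 1/136161 (p = (0 + 1/369)**2 = (1/369)**2 = 1/136161 ≈ 7.3442e-6)
p/(((70*(-33))*42)) = 1/(136161*(((70*(-33))*42))) = 1/(136161*((-2310*42))) = (1/136161)/(-97020) = (1/136161)*(-1/97020) = -1/13210340220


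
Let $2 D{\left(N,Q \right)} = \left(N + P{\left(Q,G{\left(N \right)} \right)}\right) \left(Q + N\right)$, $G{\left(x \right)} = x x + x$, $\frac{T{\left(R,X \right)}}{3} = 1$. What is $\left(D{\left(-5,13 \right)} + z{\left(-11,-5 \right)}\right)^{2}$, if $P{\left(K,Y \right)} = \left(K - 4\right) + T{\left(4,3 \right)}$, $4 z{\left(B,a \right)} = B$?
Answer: $\frac{10201}{16} \approx 637.56$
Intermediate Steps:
$z{\left(B,a \right)} = \frac{B}{4}$
$T{\left(R,X \right)} = 3$ ($T{\left(R,X \right)} = 3 \cdot 1 = 3$)
$G{\left(x \right)} = x + x^{2}$ ($G{\left(x \right)} = x^{2} + x = x + x^{2}$)
$P{\left(K,Y \right)} = -1 + K$ ($P{\left(K,Y \right)} = \left(K - 4\right) + 3 = \left(-4 + K\right) + 3 = -1 + K$)
$D{\left(N,Q \right)} = \frac{\left(N + Q\right) \left(-1 + N + Q\right)}{2}$ ($D{\left(N,Q \right)} = \frac{\left(N + \left(-1 + Q\right)\right) \left(Q + N\right)}{2} = \frac{\left(-1 + N + Q\right) \left(N + Q\right)}{2} = \frac{\left(N + Q\right) \left(-1 + N + Q\right)}{2}$)
$\left(D{\left(-5,13 \right)} + z{\left(-11,-5 \right)}\right)^{2} = \left(\left(\frac{\left(-5\right)^{2}}{2} + \frac{13^{2}}{2} - - \frac{5}{2} - \frac{13}{2} - 65\right) + \frac{1}{4} \left(-11\right)\right)^{2} = \left(\left(\frac{1}{2} \cdot 25 + \frac{1}{2} \cdot 169 + \frac{5}{2} - \frac{13}{2} - 65\right) - \frac{11}{4}\right)^{2} = \left(\left(\frac{25}{2} + \frac{169}{2} + \frac{5}{2} - \frac{13}{2} - 65\right) - \frac{11}{4}\right)^{2} = \left(28 - \frac{11}{4}\right)^{2} = \left(\frac{101}{4}\right)^{2} = \frac{10201}{16}$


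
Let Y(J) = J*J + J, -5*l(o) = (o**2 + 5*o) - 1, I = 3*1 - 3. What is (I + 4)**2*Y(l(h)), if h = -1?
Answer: 32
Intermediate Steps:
I = 0 (I = 3 - 3 = 0)
l(o) = 1/5 - o - o**2/5 (l(o) = -((o**2 + 5*o) - 1)/5 = -(-1 + o**2 + 5*o)/5 = 1/5 - o - o**2/5)
Y(J) = J + J**2 (Y(J) = J**2 + J = J + J**2)
(I + 4)**2*Y(l(h)) = (0 + 4)**2*((1/5 - 1*(-1) - 1/5*(-1)**2)*(1 + (1/5 - 1*(-1) - 1/5*(-1)**2))) = 4**2*((1/5 + 1 - 1/5*1)*(1 + (1/5 + 1 - 1/5*1))) = 16*((1/5 + 1 - 1/5)*(1 + (1/5 + 1 - 1/5))) = 16*(1*(1 + 1)) = 16*(1*2) = 16*2 = 32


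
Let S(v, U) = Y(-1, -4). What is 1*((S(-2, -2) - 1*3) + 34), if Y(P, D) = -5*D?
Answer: 51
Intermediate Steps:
S(v, U) = 20 (S(v, U) = -5*(-4) = 20)
1*((S(-2, -2) - 1*3) + 34) = 1*((20 - 1*3) + 34) = 1*((20 - 3) + 34) = 1*(17 + 34) = 1*51 = 51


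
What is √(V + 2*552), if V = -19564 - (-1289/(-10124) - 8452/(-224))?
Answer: I*√92901307987306/70868 ≈ 136.01*I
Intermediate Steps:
V = -2778289153/141736 (V = -19564 - (-1289*(-1/10124) - 8452*(-1/224)) = -19564 - (1289/10124 + 2113/56) = -19564 - 1*5366049/141736 = -19564 - 5366049/141736 = -2778289153/141736 ≈ -19602.)
√(V + 2*552) = √(-2778289153/141736 + 2*552) = √(-2778289153/141736 + 1104) = √(-2621812609/141736) = I*√92901307987306/70868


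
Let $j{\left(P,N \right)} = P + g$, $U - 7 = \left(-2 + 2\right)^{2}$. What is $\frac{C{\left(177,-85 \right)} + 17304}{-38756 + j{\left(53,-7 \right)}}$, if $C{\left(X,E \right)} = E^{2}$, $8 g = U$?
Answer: $- \frac{196232}{309617} \approx -0.63379$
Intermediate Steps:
$U = 7$ ($U = 7 + \left(-2 + 2\right)^{2} = 7 + 0^{2} = 7 + 0 = 7$)
$g = \frac{7}{8}$ ($g = \frac{1}{8} \cdot 7 = \frac{7}{8} \approx 0.875$)
$j{\left(P,N \right)} = \frac{7}{8} + P$ ($j{\left(P,N \right)} = P + \frac{7}{8} = \frac{7}{8} + P$)
$\frac{C{\left(177,-85 \right)} + 17304}{-38756 + j{\left(53,-7 \right)}} = \frac{\left(-85\right)^{2} + 17304}{-38756 + \left(\frac{7}{8} + 53\right)} = \frac{7225 + 17304}{-38756 + \frac{431}{8}} = \frac{24529}{- \frac{309617}{8}} = 24529 \left(- \frac{8}{309617}\right) = - \frac{196232}{309617}$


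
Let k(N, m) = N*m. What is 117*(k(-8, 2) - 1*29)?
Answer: -5265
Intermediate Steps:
117*(k(-8, 2) - 1*29) = 117*(-8*2 - 1*29) = 117*(-16 - 29) = 117*(-45) = -5265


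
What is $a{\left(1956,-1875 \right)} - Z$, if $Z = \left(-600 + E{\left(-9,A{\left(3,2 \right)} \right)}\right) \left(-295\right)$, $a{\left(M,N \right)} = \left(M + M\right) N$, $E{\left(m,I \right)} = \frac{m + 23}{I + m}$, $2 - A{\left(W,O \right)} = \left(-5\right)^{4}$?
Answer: $- \frac{2373794065}{316} \approx -7.512 \cdot 10^{6}$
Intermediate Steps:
$A{\left(W,O \right)} = -623$ ($A{\left(W,O \right)} = 2 - \left(-5\right)^{4} = 2 - 625 = -623$)
$E{\left(m,I \right)} = \frac{23 + m}{I + m}$
$a{\left(M,N \right)} = 2 M N$
$Z = \frac{55934065}{316}$ ($Z = \left(-600 + \frac{23 - 9}{-623 - 9}\right) \left(-295\right) = \left(-600 + \frac{1}{-632} \cdot 14\right) \left(-295\right) = \left(-600 - \frac{7}{316}\right) \left(-295\right) = \left(- \frac{189607}{316}\right) \left(-295\right) = \frac{55934065}{316} \approx 1.7701 \cdot 10^{5}$)
$a{\left(1956,-1875 \right)} - Z = 2 \cdot 1956 \left(-1875\right) - \frac{55934065}{316} = -7335000 - \frac{55934065}{316} = - \frac{2373794065}{316}$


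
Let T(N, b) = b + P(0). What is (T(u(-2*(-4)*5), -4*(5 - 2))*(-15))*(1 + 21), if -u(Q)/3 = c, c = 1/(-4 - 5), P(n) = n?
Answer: 3960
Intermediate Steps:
c = -⅑ (c = 1/(-9) = -⅑ ≈ -0.11111)
u(Q) = ⅓ (u(Q) = -3*(-⅑) = ⅓)
T(N, b) = b (T(N, b) = b + 0 = b)
(T(u(-2*(-4)*5), -4*(5 - 2))*(-15))*(1 + 21) = (-4*(5 - 2)*(-15))*(1 + 21) = (-4*3*(-15))*22 = -12*(-15)*22 = 180*22 = 3960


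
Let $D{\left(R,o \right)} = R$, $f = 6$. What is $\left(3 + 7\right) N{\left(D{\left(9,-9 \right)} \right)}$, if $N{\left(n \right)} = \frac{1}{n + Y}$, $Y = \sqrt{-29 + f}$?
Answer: $\frac{45}{52} - \frac{5 i \sqrt{23}}{52} \approx 0.86539 - 0.46114 i$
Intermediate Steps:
$Y = i \sqrt{23}$ ($Y = \sqrt{-29 + 6} = \sqrt{-23} = i \sqrt{23} \approx 4.7958 i$)
$N{\left(n \right)} = \frac{1}{n + i \sqrt{23}}$
$\left(3 + 7\right) N{\left(D{\left(9,-9 \right)} \right)} = \frac{3 + 7}{9 + i \sqrt{23}} = \frac{10}{9 + i \sqrt{23}}$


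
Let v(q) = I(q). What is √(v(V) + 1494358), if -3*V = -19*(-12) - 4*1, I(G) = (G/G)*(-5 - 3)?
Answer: 55*√494 ≈ 1222.4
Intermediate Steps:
I(G) = -8 (I(G) = 1*(-8) = -8)
V = -224/3 (V = -(-19*(-12) - 4*1)/3 = -(228 - 4)/3 = -⅓*224 = -224/3 ≈ -74.667)
v(q) = -8
√(v(V) + 1494358) = √(-8 + 1494358) = √1494350 = 55*√494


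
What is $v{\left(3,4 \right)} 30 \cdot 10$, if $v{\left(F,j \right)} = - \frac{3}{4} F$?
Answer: $-675$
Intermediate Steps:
$v{\left(F,j \right)} = - \frac{3 F}{4}$ ($v{\left(F,j \right)} = \left(-3\right) \frac{1}{4} F = - \frac{3 F}{4}$)
$v{\left(3,4 \right)} 30 \cdot 10 = \left(- \frac{3}{4}\right) 3 \cdot 30 \cdot 10 = \left(- \frac{9}{4}\right) 30 \cdot 10 = \left(- \frac{135}{2}\right) 10 = -675$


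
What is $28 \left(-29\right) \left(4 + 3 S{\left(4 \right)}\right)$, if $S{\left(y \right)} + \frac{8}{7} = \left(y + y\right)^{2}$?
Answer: $-156368$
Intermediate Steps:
$S{\left(y \right)} = - \frac{8}{7} + 4 y^{2}$ ($S{\left(y \right)} = - \frac{8}{7} + \left(y + y\right)^{2} = - \frac{8}{7} + \left(2 y\right)^{2} = - \frac{8}{7} + 4 y^{2}$)
$28 \left(-29\right) \left(4 + 3 S{\left(4 \right)}\right) = 28 \left(-29\right) \left(4 + 3 \left(- \frac{8}{7} + 4 \cdot 4^{2}\right)\right) = - 812 \left(4 + 3 \left(- \frac{8}{7} + 4 \cdot 16\right)\right) = - 812 \left(4 + 3 \left(- \frac{8}{7} + 64\right)\right) = - 812 \left(4 + 3 \cdot \frac{440}{7}\right) = - 812 \left(4 + \frac{1320}{7}\right) = \left(-812\right) \frac{1348}{7} = -156368$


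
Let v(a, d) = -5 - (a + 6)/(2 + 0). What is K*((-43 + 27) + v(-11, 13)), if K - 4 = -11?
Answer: 259/2 ≈ 129.50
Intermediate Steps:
v(a, d) = -8 - a/2 (v(a, d) = -5 - (6 + a)/2 = -5 - (3 + a/2) = -5 + (-3 - a/2) = -8 - a/2)
K = -7 (K = 4 - 11 = -7)
K*((-43 + 27) + v(-11, 13)) = -7*((-43 + 27) + (-8 - 1/2*(-11))) = -7*(-16 + (-8 + 11/2)) = -7*(-16 - 5/2) = -7*(-37/2) = 259/2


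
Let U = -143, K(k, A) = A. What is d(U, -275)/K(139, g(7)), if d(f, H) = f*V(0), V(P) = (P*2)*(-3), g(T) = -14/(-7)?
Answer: 0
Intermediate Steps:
g(T) = 2 (g(T) = -14*(-⅐) = 2)
V(P) = -6*P (V(P) = (2*P)*(-3) = -6*P)
d(f, H) = 0 (d(f, H) = f*(-6*0) = f*0 = 0)
d(U, -275)/K(139, g(7)) = 0/2 = 0*(½) = 0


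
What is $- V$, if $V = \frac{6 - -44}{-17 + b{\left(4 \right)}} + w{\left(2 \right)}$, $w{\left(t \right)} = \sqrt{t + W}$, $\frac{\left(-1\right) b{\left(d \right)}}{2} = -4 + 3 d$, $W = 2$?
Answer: $- \frac{16}{33} \approx -0.48485$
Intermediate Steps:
$b{\left(d \right)} = 8 - 6 d$ ($b{\left(d \right)} = - 2 \left(-4 + 3 d\right) = 8 - 6 d$)
$w{\left(t \right)} = \sqrt{2 + t}$ ($w{\left(t \right)} = \sqrt{t + 2} = \sqrt{2 + t}$)
$V = \frac{16}{33}$ ($V = \frac{6 - -44}{-17 + \left(8 - 24\right)} + \sqrt{2 + 2} = \frac{6 + 44}{-17 + \left(8 - 24\right)} + \sqrt{4} = \frac{50}{-17 - 16} + 2 = \frac{50}{-33} + 2 = 50 \left(- \frac{1}{33}\right) + 2 = - \frac{50}{33} + 2 = \frac{16}{33} \approx 0.48485$)
$- V = \left(-1\right) \frac{16}{33} = - \frac{16}{33}$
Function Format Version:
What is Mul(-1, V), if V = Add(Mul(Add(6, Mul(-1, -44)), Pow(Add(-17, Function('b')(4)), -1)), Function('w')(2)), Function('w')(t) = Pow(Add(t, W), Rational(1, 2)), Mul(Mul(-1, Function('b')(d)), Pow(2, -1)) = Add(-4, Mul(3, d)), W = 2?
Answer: Rational(-16, 33) ≈ -0.48485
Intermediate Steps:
Function('b')(d) = Add(8, Mul(-6, d)) (Function('b')(d) = Mul(-2, Add(-4, Mul(3, d))) = Add(8, Mul(-6, d)))
Function('w')(t) = Pow(Add(2, t), Rational(1, 2)) (Function('w')(t) = Pow(Add(t, 2), Rational(1, 2)) = Pow(Add(2, t), Rational(1, 2)))
V = Rational(16, 33) (V = Add(Mul(Add(6, Mul(-1, -44)), Pow(Add(-17, Add(8, Mul(-6, 4))), -1)), Pow(Add(2, 2), Rational(1, 2))) = Add(Mul(Add(6, 44), Pow(Add(-17, Add(8, -24)), -1)), Pow(4, Rational(1, 2))) = Add(Mul(50, Pow(Add(-17, -16), -1)), 2) = Add(Mul(50, Pow(-33, -1)), 2) = Add(Mul(50, Rational(-1, 33)), 2) = Add(Rational(-50, 33), 2) = Rational(16, 33) ≈ 0.48485)
Mul(-1, V) = Mul(-1, Rational(16, 33)) = Rational(-16, 33)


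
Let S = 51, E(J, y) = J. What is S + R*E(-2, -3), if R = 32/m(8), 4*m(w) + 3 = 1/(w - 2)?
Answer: 2403/17 ≈ 141.35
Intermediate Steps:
m(w) = -¾ + 1/(4*(-2 + w)) (m(w) = -¾ + 1/(4*(w - 2)) = -¾ + 1/(4*(-2 + w)))
R = -768/17 (R = 32/(((7 - 3*8)/(4*(-2 + 8)))) = 32/(((¼)*(7 - 24)/6)) = 32/(((¼)*(⅙)*(-17))) = 32/(-17/24) = 32*(-24/17) = -768/17 ≈ -45.176)
S + R*E(-2, -3) = 51 - 768/17*(-2) = 51 + 1536/17 = 2403/17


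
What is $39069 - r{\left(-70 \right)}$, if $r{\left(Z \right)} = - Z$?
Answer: $38999$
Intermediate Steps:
$39069 - r{\left(-70 \right)} = 39069 - \left(-1\right) \left(-70\right) = 39069 - 70 = 38999$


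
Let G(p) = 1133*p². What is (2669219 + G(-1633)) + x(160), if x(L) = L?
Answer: 3024028016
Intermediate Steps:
(2669219 + G(-1633)) + x(160) = (2669219 + 1133*(-1633)²) + 160 = (2669219 + 1133*2666689) + 160 = (2669219 + 3021358637) + 160 = 3024027856 + 160 = 3024028016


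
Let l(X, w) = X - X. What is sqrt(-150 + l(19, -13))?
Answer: 5*I*sqrt(6) ≈ 12.247*I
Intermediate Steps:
l(X, w) = 0
sqrt(-150 + l(19, -13)) = sqrt(-150 + 0) = sqrt(-150) = 5*I*sqrt(6)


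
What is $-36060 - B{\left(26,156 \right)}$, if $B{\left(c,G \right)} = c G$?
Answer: $-40116$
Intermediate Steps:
$B{\left(c,G \right)} = G c$
$-36060 - B{\left(26,156 \right)} = -36060 - 156 \cdot 26 = -36060 - 4056 = -40116$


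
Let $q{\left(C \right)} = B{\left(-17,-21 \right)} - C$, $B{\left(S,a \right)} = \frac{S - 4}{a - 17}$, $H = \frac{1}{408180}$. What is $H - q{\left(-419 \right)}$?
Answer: $- \frac{3253806851}{7755420} \approx -419.55$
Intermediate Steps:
$H = \frac{1}{408180} \approx 2.4499 \cdot 10^{-6}$
$B{\left(S,a \right)} = \frac{-4 + S}{-17 + a}$
$q{\left(C \right)} = \frac{21}{38} - C$ ($q{\left(C \right)} = \frac{-4 - 17}{-17 - 21} - C = \frac{1}{-38} \left(-21\right) - C = \left(- \frac{1}{38}\right) \left(-21\right) - C = \frac{21}{38} - C$)
$H - q{\left(-419 \right)} = \frac{1}{408180} - \left(\frac{21}{38} - -419\right) = \frac{1}{408180} - \left(\frac{21}{38} + 419\right) = \frac{1}{408180} - \frac{15943}{38} = - \frac{3253806851}{7755420}$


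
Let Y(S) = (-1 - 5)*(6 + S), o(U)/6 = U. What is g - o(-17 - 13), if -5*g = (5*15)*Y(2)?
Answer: 900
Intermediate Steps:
o(U) = 6*U
Y(S) = -36 - 6*S (Y(S) = -6*(6 + S) = -36 - 6*S)
g = 720 (g = -5*15*(-36 - 6*2)/5 = -15*(-36 - 12) = -15*(-48) = -1/5*(-3600) = 720)
g - o(-17 - 13) = 720 - 6*(-17 - 13) = 720 - 6*(-30) = 720 - 1*(-180) = 720 + 180 = 900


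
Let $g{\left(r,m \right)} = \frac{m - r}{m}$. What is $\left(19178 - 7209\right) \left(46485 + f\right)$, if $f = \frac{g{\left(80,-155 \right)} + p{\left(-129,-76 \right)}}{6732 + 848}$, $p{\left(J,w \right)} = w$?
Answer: $\frac{130737901559279}{234980} \approx 5.5638 \cdot 10^{8}$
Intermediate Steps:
$g{\left(r,m \right)} = \frac{m - r}{m}$
$f = - \frac{2309}{234980}$ ($f = \frac{\frac{-155 - 80}{-155} - 76}{6732 + 848} = \frac{- \frac{-155 - 80}{155} - 76}{7580} = \left(\left(- \frac{1}{155}\right) \left(-235\right) - 76\right) \frac{1}{7580} = \left(\frac{47}{31} - 76\right) \frac{1}{7580} = \left(- \frac{2309}{31}\right) \frac{1}{7580} = - \frac{2309}{234980} \approx -0.0098264$)
$\left(19178 - 7209\right) \left(46485 + f\right) = \left(19178 - 7209\right) \left(46485 - \frac{2309}{234980}\right) = 11969 \cdot \frac{10923042991}{234980} = \frac{130737901559279}{234980}$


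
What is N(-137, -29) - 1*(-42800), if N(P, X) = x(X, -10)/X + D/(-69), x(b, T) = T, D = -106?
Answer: 85646564/2001 ≈ 42802.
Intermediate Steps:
N(P, X) = 106/69 - 10/X (N(P, X) = -10/X - 106/(-69) = -10/X - 106*(-1/69) = -10/X + 106/69 = 106/69 - 10/X)
N(-137, -29) - 1*(-42800) = (106/69 - 10/(-29)) - 1*(-42800) = (106/69 - 10*(-1/29)) + 42800 = (106/69 + 10/29) + 42800 = 3764/2001 + 42800 = 85646564/2001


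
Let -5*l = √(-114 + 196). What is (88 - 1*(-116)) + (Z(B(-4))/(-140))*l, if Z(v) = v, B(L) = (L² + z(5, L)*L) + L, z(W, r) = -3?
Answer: 204 + 6*√82/175 ≈ 204.31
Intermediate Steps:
l = -√82/5 (l = -√(-114 + 196)/5 = -√82/5 ≈ -1.8111)
B(L) = L² - 2*L (B(L) = (L² - 3*L) + L = L² - 2*L)
(88 - 1*(-116)) + (Z(B(-4))/(-140))*l = (88 - 1*(-116)) + (-4*(-2 - 4)/(-140))*(-√82/5) = (88 + 116) + (-4*(-6)*(-1/140))*(-√82/5) = 204 + (24*(-1/140))*(-√82/5) = 204 - (-6)*√82/175 = 204 + 6*√82/175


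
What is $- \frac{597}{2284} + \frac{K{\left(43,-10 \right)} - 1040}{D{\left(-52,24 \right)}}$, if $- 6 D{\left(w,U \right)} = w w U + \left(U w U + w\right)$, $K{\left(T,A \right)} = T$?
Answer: $- \frac{1791909}{19923332} \approx -0.08994$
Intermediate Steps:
$D{\left(w,U \right)} = - \frac{w}{6} - \frac{U w^{2}}{6} - \frac{w U^{2}}{6}$ ($D{\left(w,U \right)} = - \frac{w w U + \left(U w U + w\right)}{6} = - \frac{w^{2} U + \left(w U^{2} + w\right)}{6} = - \frac{U w^{2} + \left(w + w U^{2}\right)}{6} = - \frac{w + U w^{2} + w U^{2}}{6} = - \frac{w}{6} - \frac{U w^{2}}{6} - \frac{w U^{2}}{6}$)
$- \frac{597}{2284} + \frac{K{\left(43,-10 \right)} - 1040}{D{\left(-52,24 \right)}} = - \frac{597}{2284} + \frac{43 - 1040}{\left(- \frac{1}{6}\right) \left(-52\right) \left(1 + 24^{2} + 24 \left(-52\right)\right)} = \left(-597\right) \frac{1}{2284} - \frac{997}{\left(- \frac{1}{6}\right) \left(-52\right) \left(1 + 576 - 1248\right)} = - \frac{597}{2284} - \frac{997}{\left(- \frac{1}{6}\right) \left(-52\right) \left(-671\right)} = - \frac{597}{2284} - \frac{997}{- \frac{17446}{3}} = - \frac{597}{2284} - - \frac{2991}{17446} = - \frac{597}{2284} + \frac{2991}{17446} = - \frac{1791909}{19923332}$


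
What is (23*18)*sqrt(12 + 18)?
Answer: 414*sqrt(30) ≈ 2267.6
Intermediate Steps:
(23*18)*sqrt(12 + 18) = 414*sqrt(30)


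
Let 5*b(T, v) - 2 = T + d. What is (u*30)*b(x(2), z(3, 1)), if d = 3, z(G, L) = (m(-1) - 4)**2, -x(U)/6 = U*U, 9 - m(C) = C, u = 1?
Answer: -114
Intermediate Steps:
m(C) = 9 - C
x(U) = -6*U**2 (x(U) = -6*U*U = -6*U**2)
z(G, L) = 36 (z(G, L) = ((9 - 1*(-1)) - 4)**2 = ((9 + 1) - 4)**2 = (10 - 4)**2 = 6**2 = 36)
b(T, v) = 1 + T/5 (b(T, v) = 2/5 + (T + 3)/5 = 2/5 + (3 + T)/5 = 2/5 + (3/5 + T/5) = 1 + T/5)
(u*30)*b(x(2), z(3, 1)) = (1*30)*(1 + (-6*2**2)/5) = 30*(1 + (-6*4)/5) = 30*(1 + (1/5)*(-24)) = 30*(1 - 24/5) = 30*(-19/5) = -114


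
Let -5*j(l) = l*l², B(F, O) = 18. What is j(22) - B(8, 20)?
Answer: -10738/5 ≈ -2147.6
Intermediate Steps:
j(l) = -l³/5 (j(l) = -l*l²/5 = -l³/5)
j(22) - B(8, 20) = -⅕*22³ - 1*18 = -⅕*10648 - 18 = -10648/5 - 18 = -10738/5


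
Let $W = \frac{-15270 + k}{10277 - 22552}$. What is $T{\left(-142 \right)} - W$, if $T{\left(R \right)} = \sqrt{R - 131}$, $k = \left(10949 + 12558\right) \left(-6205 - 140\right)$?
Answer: $- \frac{29833437}{2455} + i \sqrt{273} \approx -12152.0 + 16.523 i$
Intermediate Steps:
$k = -149151915$ ($k = 23507 \left(-6345\right) = -149151915$)
$T{\left(R \right)} = \sqrt{-131 + R}$
$W = \frac{29833437}{2455}$ ($W = \frac{-15270 - 149151915}{10277 - 22552} = - \frac{149167185}{-12275} = \left(-149167185\right) \left(- \frac{1}{12275}\right) = \frac{29833437}{2455} \approx 12152.0$)
$T{\left(-142 \right)} - W = \sqrt{-131 - 142} - \frac{29833437}{2455} = \sqrt{-273} - \frac{29833437}{2455} = i \sqrt{273} - \frac{29833437}{2455} = - \frac{29833437}{2455} + i \sqrt{273}$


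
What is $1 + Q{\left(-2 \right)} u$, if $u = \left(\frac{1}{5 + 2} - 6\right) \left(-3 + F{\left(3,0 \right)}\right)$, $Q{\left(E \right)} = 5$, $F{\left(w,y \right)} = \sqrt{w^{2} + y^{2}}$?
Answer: $1$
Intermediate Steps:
$u = 0$ ($u = \left(\frac{1}{5 + 2} - 6\right) \left(-3 + \sqrt{3^{2} + 0^{2}}\right) = \left(\frac{1}{7} - 6\right) \left(-3 + \sqrt{9 + 0}\right) = \left(\frac{1}{7} - 6\right) \left(-3 + \sqrt{9}\right) = - \frac{41 \left(-3 + 3\right)}{7} = \left(- \frac{41}{7}\right) 0 = 0$)
$1 + Q{\left(-2 \right)} u = 1 + 5 \cdot 0 = 1 + 0 = 1$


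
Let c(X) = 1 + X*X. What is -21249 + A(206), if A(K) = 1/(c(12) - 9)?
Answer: -2889863/136 ≈ -21249.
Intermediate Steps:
c(X) = 1 + X**2
A(K) = 1/136 (A(K) = 1/((1 + 12**2) - 9) = 1/((1 + 144) - 9) = 1/(145 - 9) = 1/136)
-21249 + A(206) = -21249 + 1/136 = -2889863/136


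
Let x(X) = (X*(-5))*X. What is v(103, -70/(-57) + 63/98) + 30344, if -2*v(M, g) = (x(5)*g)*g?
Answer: 38924992277/1273608 ≈ 30563.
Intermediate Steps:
x(X) = -5*X² (x(X) = (-5*X)*X = -5*X²)
v(M, g) = 125*g²/2 (v(M, g) = -(-5*5²)*g*g/2 = -(-5*25)*g*g/2 = -(-125*g)*g/2 = -(-125)*g²/2 = 125*g²/2)
v(103, -70/(-57) + 63/98) + 30344 = 125*(-70/(-57) + 63/98)²/2 + 30344 = 125*(-70*(-1/57) + 63*(1/98))²/2 + 30344 = 125*(70/57 + 9/14)²/2 + 30344 = 125*(1493/798)²/2 + 30344 = (125/2)*(2229049/636804) + 30344 = 278631125/1273608 + 30344 = 38924992277/1273608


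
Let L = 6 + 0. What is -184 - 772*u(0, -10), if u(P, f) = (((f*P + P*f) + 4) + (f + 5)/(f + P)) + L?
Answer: -8290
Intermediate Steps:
L = 6
u(P, f) = 10 + (5 + f)/(P + f) + 2*P*f (u(P, f) = (((f*P + P*f) + 4) + (f + 5)/(f + P)) + 6 = (((P*f + P*f) + 4) + (5 + f)/(P + f)) + 6 = ((2*P*f + 4) + (5 + f)/(P + f)) + 6 = ((4 + 2*P*f) + (5 + f)/(P + f)) + 6 = (4 + (5 + f)/(P + f) + 2*P*f) + 6 = 10 + (5 + f)/(P + f) + 2*P*f)
-184 - 772*u(0, -10) = -184 - 772*(5 + 10*0 + 11*(-10) + 2*0*(-10)**2 + 2*(-10)*0**2)/(0 - 10) = -184 - 772*(5 + 0 - 110 + 2*0*100 + 2*(-10)*0)/(-10) = -184 - (-386)*(5 + 0 - 110 + 0 + 0)/5 = -184 - (-386)*(-105)/5 = -184 - 772*21/2 = -184 - 8106 = -8290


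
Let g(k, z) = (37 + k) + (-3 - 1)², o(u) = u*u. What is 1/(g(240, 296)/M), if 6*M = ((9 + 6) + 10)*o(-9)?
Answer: 675/586 ≈ 1.1519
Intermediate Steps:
o(u) = u²
g(k, z) = 53 + k (g(k, z) = (37 + k) + (-4)² = (37 + k) + 16 = 53 + k)
M = 675/2 (M = (((9 + 6) + 10)*(-9)²)/6 = ((15 + 10)*81)/6 = (25*81)/6 = (⅙)*2025 = 675/2 ≈ 337.50)
1/(g(240, 296)/M) = 1/((53 + 240)/(675/2)) = 1/(293*(2/675)) = 1/(586/675) = 675/586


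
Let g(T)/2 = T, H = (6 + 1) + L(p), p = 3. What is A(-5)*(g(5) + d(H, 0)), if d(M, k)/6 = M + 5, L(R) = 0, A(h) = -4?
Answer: -328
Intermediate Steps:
H = 7 (H = (6 + 1) + 0 = 7 + 0 = 7)
d(M, k) = 30 + 6*M (d(M, k) = 6*(M + 5) = 6*(5 + M) = 30 + 6*M)
g(T) = 2*T
A(-5)*(g(5) + d(H, 0)) = -4*(2*5 + (30 + 6*7)) = -4*(10 + (30 + 42)) = -4*(10 + 72) = -4*82 = -328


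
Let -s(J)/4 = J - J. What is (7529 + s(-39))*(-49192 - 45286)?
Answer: -711324862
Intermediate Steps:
s(J) = 0 (s(J) = -4*(J - J) = -4*0 = 0)
(7529 + s(-39))*(-49192 - 45286) = (7529 + 0)*(-49192 - 45286) = 7529*(-94478) = -711324862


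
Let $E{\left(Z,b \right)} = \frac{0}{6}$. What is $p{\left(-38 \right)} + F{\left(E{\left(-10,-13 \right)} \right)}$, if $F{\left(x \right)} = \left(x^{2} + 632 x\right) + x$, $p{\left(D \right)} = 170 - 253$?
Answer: $-83$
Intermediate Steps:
$p{\left(D \right)} = -83$ ($p{\left(D \right)} = 170 - 253 = -83$)
$E{\left(Z,b \right)} = 0$ ($E{\left(Z,b \right)} = 0 \cdot \frac{1}{6} = 0$)
$F{\left(x \right)} = x^{2} + 633 x$
$p{\left(-38 \right)} + F{\left(E{\left(-10,-13 \right)} \right)} = -83 + 0 \left(633 + 0\right) = -83 + 0 \cdot 633 = -83 + 0 = -83$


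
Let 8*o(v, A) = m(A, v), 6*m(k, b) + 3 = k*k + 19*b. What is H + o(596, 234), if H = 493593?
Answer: 23758541/48 ≈ 4.9497e+5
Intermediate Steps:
m(k, b) = -½ + k²/6 + 19*b/6 (m(k, b) = -½ + (k*k + 19*b)/6 = -½ + (k² + 19*b)/6 = -½ + (k²/6 + 19*b/6) = -½ + k²/6 + 19*b/6)
o(v, A) = -1/16 + A²/48 + 19*v/48 (o(v, A) = (-½ + A²/6 + 19*v/6)/8 = -1/16 + A²/48 + 19*v/48)
H + o(596, 234) = 493593 + (-1/16 + (1/48)*234² + (19/48)*596) = 493593 + (-1/16 + (1/48)*54756 + 2831/12) = 493593 + (-1/16 + 4563/4 + 2831/12) = 493593 + 66077/48 = 23758541/48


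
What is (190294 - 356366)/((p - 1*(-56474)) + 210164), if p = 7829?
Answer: -166072/274467 ≈ -0.60507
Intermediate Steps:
(190294 - 356366)/((p - 1*(-56474)) + 210164) = (190294 - 356366)/((7829 - 1*(-56474)) + 210164) = -166072/((7829 + 56474) + 210164) = -166072/(64303 + 210164) = -166072/274467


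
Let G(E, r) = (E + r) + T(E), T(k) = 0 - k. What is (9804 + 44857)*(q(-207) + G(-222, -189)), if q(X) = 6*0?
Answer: -10330929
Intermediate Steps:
T(k) = -k
q(X) = 0
G(E, r) = r (G(E, r) = (E + r) - E = r)
(9804 + 44857)*(q(-207) + G(-222, -189)) = (9804 + 44857)*(0 - 189) = 54661*(-189) = -10330929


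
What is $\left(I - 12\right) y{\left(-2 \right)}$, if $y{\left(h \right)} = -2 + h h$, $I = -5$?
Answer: $-34$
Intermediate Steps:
$y{\left(h \right)} = -2 + h^{2}$
$\left(I - 12\right) y{\left(-2 \right)} = \left(-5 - 12\right) \left(-2 + \left(-2\right)^{2}\right) = - 17 \left(-2 + 4\right) = \left(-17\right) 2 = -34$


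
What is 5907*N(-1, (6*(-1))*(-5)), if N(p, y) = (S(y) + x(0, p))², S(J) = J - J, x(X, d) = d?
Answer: 5907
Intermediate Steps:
S(J) = 0
N(p, y) = p² (N(p, y) = (0 + p)² = p²)
5907*N(-1, (6*(-1))*(-5)) = 5907*(-1)² = 5907*1 = 5907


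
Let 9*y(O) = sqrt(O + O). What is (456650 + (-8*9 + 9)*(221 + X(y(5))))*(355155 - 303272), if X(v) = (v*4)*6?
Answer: 22970004941 - 8716344*sqrt(10) ≈ 2.2942e+10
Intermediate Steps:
y(O) = sqrt(2)*sqrt(O)/9 (y(O) = sqrt(O + O)/9 = sqrt(2*O)/9 = (sqrt(2)*sqrt(O))/9 = sqrt(2)*sqrt(O)/9)
X(v) = 24*v (X(v) = (4*v)*6 = 24*v)
(456650 + (-8*9 + 9)*(221 + X(y(5))))*(355155 - 303272) = (456650 + (-8*9 + 9)*(221 + 24*(sqrt(2)*sqrt(5)/9)))*(355155 - 303272) = (456650 + (-72 + 9)*(221 + 24*(sqrt(10)/9)))*51883 = (456650 - 63*(221 + 8*sqrt(10)/3))*51883 = (456650 + (-13923 - 168*sqrt(10)))*51883 = (442727 - 168*sqrt(10))*51883 = 22970004941 - 8716344*sqrt(10)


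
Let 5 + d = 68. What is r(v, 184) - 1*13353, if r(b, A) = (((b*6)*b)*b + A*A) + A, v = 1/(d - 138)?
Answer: 2909109373/140625 ≈ 20687.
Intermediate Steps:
d = 63 (d = -5 + 68 = 63)
v = -1/75 (v = 1/(63 - 138) = 1/(-75) = -1/75 ≈ -0.013333)
r(b, A) = A + A² + 6*b³ (r(b, A) = (((6*b)*b)*b + A²) + A = ((6*b²)*b + A²) + A = (6*b³ + A²) + A = (A² + 6*b³) + A = A + A² + 6*b³)
r(v, 184) - 1*13353 = (184 + 184² + 6*(-1/75)³) - 1*13353 = (184 + 33856 + 6*(-1/421875)) - 13353 = (184 + 33856 - 2/140625) - 13353 = 4786874998/140625 - 13353 = 2909109373/140625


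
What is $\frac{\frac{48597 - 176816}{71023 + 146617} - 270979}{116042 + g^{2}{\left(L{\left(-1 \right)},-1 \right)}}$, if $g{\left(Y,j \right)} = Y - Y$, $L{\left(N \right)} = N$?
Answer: $- \frac{58975997779}{25255380880} \approx -2.3352$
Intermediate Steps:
$g{\left(Y,j \right)} = 0$
$\frac{\frac{48597 - 176816}{71023 + 146617} - 270979}{116042 + g^{2}{\left(L{\left(-1 \right)},-1 \right)}} = \frac{\frac{48597 - 176816}{71023 + 146617} - 270979}{116042 + 0^{2}} = \frac{- \frac{128219}{217640} - 270979}{116042 + 0} = \frac{\left(-128219\right) \frac{1}{217640} - 270979}{116042} = \left(- \frac{128219}{217640} - 270979\right) \frac{1}{116042} = \left(- \frac{58975997779}{217640}\right) \frac{1}{116042} = - \frac{58975997779}{25255380880}$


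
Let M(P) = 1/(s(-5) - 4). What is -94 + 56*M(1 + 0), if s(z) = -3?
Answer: -102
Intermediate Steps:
M(P) = -⅐ (M(P) = 1/(-3 - 4) = 1/(-7) = -⅐)
-94 + 56*M(1 + 0) = -94 + 56*(-⅐) = -94 - 8 = -102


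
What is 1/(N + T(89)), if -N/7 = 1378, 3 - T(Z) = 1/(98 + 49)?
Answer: -147/1417522 ≈ -0.00010370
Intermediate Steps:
T(Z) = 440/147 (T(Z) = 3 - 1/(98 + 49) = 3 - 1/147 = 440/147)
N = -9646 (N = -7*1378 = -9646)
1/(N + T(89)) = 1/(-9646 + 440/147) = 1/(-1417522/147) = -147/1417522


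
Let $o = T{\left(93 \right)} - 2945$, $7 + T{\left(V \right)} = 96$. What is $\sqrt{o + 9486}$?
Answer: $\sqrt{6630} \approx 81.425$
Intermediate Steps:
$T{\left(V \right)} = 89$ ($T{\left(V \right)} = -7 + 96 = 89$)
$o = -2856$ ($o = 89 - 2945 = -2856$)
$\sqrt{o + 9486} = \sqrt{-2856 + 9486} = \sqrt{6630}$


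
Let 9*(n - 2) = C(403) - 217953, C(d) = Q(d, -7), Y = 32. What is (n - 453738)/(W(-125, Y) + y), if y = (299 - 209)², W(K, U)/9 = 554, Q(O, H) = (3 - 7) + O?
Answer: -716863/19629 ≈ -36.521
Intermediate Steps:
Q(O, H) = -4 + O
W(K, U) = 4986 (W(K, U) = 9*554 = 4986)
y = 8100 (y = 90² = 8100)
C(d) = -4 + d
n = -72512/3 (n = 2 + ((-4 + 403) - 217953)/9 = 2 + (399 - 217953)/9 = 2 + (⅑)*(-217554) = 2 - 72518/3 = -72512/3 ≈ -24171.)
(n - 453738)/(W(-125, Y) + y) = (-72512/3 - 453738)/(4986 + 8100) = -1433726/3/13086 = -1433726/3*1/13086 = -716863/19629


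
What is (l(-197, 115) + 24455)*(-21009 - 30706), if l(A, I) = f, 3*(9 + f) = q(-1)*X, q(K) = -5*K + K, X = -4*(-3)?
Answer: -1265052330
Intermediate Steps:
X = 12
q(K) = -4*K
f = 7 (f = -9 + (-4*(-1)*12)/3 = -9 + (4*12)/3 = -9 + (⅓)*48 = -9 + 16 = 7)
l(A, I) = 7
(l(-197, 115) + 24455)*(-21009 - 30706) = (7 + 24455)*(-21009 - 30706) = 24462*(-51715) = -1265052330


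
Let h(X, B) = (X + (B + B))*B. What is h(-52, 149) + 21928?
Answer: 58582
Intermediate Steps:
h(X, B) = B*(X + 2*B) (h(X, B) = (X + 2*B)*B = B*(X + 2*B))
h(-52, 149) + 21928 = 149*(-52 + 2*149) + 21928 = 149*(-52 + 298) + 21928 = 149*246 + 21928 = 36654 + 21928 = 58582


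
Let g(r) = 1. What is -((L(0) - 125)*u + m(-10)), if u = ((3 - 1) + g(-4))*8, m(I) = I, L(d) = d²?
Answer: 3010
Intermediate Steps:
u = 24 (u = ((3 - 1) + 1)*8 = (2 + 1)*8 = 3*8 = 24)
-((L(0) - 125)*u + m(-10)) = -((0² - 125)*24 - 10) = -((0 - 125)*24 - 10) = -(-125*24 - 10) = -(-3000 - 10) = -1*(-3010) = 3010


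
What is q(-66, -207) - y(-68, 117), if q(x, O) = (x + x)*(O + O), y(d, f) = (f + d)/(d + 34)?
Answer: 1858081/34 ≈ 54649.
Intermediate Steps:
y(d, f) = (d + f)/(34 + d)
q(x, O) = 4*O*x (q(x, O) = (2*x)*(2*O) = 4*O*x)
q(-66, -207) - y(-68, 117) = 4*(-207)*(-66) - (-68 + 117)/(34 - 68) = 54648 - 49/(-34) = 54648 - (-1)*49/34 = 54648 - 1*(-49/34) = 54648 + 49/34 = 1858081/34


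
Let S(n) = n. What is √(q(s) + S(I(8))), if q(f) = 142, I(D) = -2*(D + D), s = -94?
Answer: √110 ≈ 10.488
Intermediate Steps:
I(D) = -4*D
√(q(s) + S(I(8))) = √(142 - 4*8) = √(142 - 32) = √110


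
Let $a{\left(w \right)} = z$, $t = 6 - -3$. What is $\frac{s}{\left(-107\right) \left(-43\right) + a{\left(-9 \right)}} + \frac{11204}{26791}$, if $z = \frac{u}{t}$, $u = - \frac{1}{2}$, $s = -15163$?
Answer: $- \frac{6384293126}{2218750247} \approx -2.8774$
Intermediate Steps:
$t = 9$ ($t = 6 + 3 = 9$)
$u = - \frac{1}{2}$ ($u = \left(-1\right) \frac{1}{2} = - \frac{1}{2} \approx -0.5$)
$z = - \frac{1}{18}$ ($z = - \frac{1}{2 \cdot 9} = \left(- \frac{1}{2}\right) \frac{1}{9} = - \frac{1}{18} \approx -0.055556$)
$a{\left(w \right)} = - \frac{1}{18}$
$\frac{s}{\left(-107\right) \left(-43\right) + a{\left(-9 \right)}} + \frac{11204}{26791} = - \frac{15163}{\left(-107\right) \left(-43\right) - \frac{1}{18}} + \frac{11204}{26791} = - \frac{15163}{4601 - \frac{1}{18}} + 11204 \cdot \frac{1}{26791} = - \frac{15163}{\frac{82817}{18}} + \frac{11204}{26791} = \left(-15163\right) \frac{18}{82817} + \frac{11204}{26791} = - \frac{272934}{82817} + \frac{11204}{26791} = - \frac{6384293126}{2218750247}$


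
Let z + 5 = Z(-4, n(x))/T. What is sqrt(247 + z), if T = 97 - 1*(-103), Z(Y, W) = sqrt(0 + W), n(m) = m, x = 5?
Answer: sqrt(96800 + 2*sqrt(5))/20 ≈ 15.557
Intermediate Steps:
Z(Y, W) = sqrt(W)
T = 200 (T = 97 + 103 = 200)
z = -5 + sqrt(5)/200 ≈ -4.9888
sqrt(247 + z) = sqrt(247 + (-5 + sqrt(5)/200)) = sqrt(242 + sqrt(5)/200)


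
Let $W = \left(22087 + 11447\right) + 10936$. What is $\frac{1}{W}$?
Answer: $\frac{1}{44470} \approx 2.2487 \cdot 10^{-5}$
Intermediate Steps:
$W = 44470$ ($W = 33534 + 10936 = 44470$)
$\frac{1}{W} = \frac{1}{44470}$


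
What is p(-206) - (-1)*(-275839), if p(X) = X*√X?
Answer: -275839 - 206*I*√206 ≈ -2.7584e+5 - 2956.7*I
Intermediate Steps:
p(X) = X^(3/2)
p(-206) - (-1)*(-275839) = (-206)^(3/2) - (-1)*(-275839) = -206*I*√206 - 1*275839 = -206*I*√206 - 275839 = -275839 - 206*I*√206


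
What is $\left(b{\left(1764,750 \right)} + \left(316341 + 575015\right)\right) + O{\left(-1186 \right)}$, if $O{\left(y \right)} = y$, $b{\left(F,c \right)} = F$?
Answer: $891934$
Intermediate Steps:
$\left(b{\left(1764,750 \right)} + \left(316341 + 575015\right)\right) + O{\left(-1186 \right)} = \left(1764 + \left(316341 + 575015\right)\right) - 1186 = \left(1764 + 891356\right) - 1186 = 893120 - 1186 = 891934$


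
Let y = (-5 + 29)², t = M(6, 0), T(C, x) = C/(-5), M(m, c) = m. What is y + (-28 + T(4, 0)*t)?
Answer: 2716/5 ≈ 543.20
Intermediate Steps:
T(C, x) = -C/5 (T(C, x) = C*(-⅕) = -C/5)
t = 6
y = 576 (y = 24² = 576)
y + (-28 + T(4, 0)*t) = 576 + (-28 - ⅕*4*6) = 576 + (-28 - ⅘*6) = 576 + (-28 - 24/5) = 576 - 164/5 = 2716/5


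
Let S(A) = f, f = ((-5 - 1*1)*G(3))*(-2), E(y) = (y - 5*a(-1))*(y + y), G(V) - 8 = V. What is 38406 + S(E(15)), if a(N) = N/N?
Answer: 38538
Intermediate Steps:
a(N) = 1
G(V) = 8 + V
E(y) = 2*y*(-5 + y) (E(y) = (y - 5*1)*(y + y) = (y - 5)*(2*y) = (-5 + y)*(2*y) = 2*y*(-5 + y))
f = 132 (f = ((-5 - 1*1)*(8 + 3))*(-2) = ((-5 - 1)*11)*(-2) = -6*11*(-2) = -66*(-2) = 132)
S(A) = 132
38406 + S(E(15)) = 38406 + 132 = 38538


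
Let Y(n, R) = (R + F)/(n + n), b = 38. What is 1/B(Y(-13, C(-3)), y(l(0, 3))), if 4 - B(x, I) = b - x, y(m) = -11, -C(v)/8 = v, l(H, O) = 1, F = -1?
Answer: -26/907 ≈ -0.028666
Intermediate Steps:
C(v) = -8*v
Y(n, R) = (-1 + R)/(2*n) (Y(n, R) = (R - 1)/(n + n) = (-1 + R)/((2*n)) = (-1 + R)*(1/(2*n)) = (-1 + R)/(2*n))
B(x, I) = -34 + x (B(x, I) = 4 - (38 - x) = 4 + (-38 + x) = -34 + x)
1/B(Y(-13, C(-3)), y(l(0, 3))) = 1/(-34 + (1/2)*(-1 - 8*(-3))/(-13)) = 1/(-34 + (1/2)*(-1/13)*(-1 + 24)) = 1/(-34 + (1/2)*(-1/13)*23) = 1/(-34 - 23/26) = 1/(-907/26) = -26/907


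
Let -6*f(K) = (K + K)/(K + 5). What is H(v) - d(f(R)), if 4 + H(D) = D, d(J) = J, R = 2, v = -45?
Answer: -1027/21 ≈ -48.905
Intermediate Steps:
f(K) = -K/(3*(5 + K)) (f(K) = -(K + K)/(6*(K + 5)) = -2*K/(6*(5 + K)) = -K/(3*(5 + K)))
H(D) = -4 + D
H(v) - d(f(R)) = (-4 - 45) - (-1)*2/(15 + 3*2) = -49 - (-1)*2/(15 + 6) = -49 - (-1)*2/21 = -49 - 1*(-2/21) = -49 + 2/21 = -1027/21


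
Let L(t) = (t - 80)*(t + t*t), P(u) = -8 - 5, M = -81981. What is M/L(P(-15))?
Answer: 9109/1612 ≈ 5.6507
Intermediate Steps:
P(u) = -13
L(t) = (-80 + t)*(t + t²)
M/L(P(-15)) = -81981*(-1/(13*(-80 + (-13)² - 79*(-13)))) = -81981*(-1/(13*(-80 + 169 + 1027))) = -81981/((-13*1116)) = -81981/(-14508) = -81981*(-1/14508) = 9109/1612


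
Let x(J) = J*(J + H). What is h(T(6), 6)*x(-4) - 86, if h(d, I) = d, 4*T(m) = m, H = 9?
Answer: -116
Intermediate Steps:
T(m) = m/4
x(J) = J*(9 + J) (x(J) = J*(J + 9) = J*(9 + J))
h(T(6), 6)*x(-4) - 86 = ((¼)*6)*(-4*(9 - 4)) - 86 = 3*(-4*5)/2 - 86 = (3/2)*(-20) - 86 = -30 - 86 = -116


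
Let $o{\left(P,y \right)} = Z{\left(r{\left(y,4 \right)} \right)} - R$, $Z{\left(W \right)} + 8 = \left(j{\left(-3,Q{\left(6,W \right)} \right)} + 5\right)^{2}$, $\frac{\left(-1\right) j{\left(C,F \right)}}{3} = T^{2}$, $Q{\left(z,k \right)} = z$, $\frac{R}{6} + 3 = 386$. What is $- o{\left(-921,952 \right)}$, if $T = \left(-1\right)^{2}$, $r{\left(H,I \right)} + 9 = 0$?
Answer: $2302$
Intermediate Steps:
$R = 2298$ ($R = -18 + 6 \cdot 386 = -18 + 2316 = 2298$)
$r{\left(H,I \right)} = -9$ ($r{\left(H,I \right)} = -9 + 0 = -9$)
$T = 1$
$j{\left(C,F \right)} = -3$ ($j{\left(C,F \right)} = - 3 \cdot 1^{2} = \left(-3\right) 1 = -3$)
$Z{\left(W \right)} = -4$ ($Z{\left(W \right)} = -8 + \left(-3 + 5\right)^{2} = -8 + 2^{2} = -8 + 4 = -4$)
$o{\left(P,y \right)} = -2302$ ($o{\left(P,y \right)} = -4 - 2298 = -2302$)
$- o{\left(-921,952 \right)} = \left(-1\right) \left(-2302\right) = 2302$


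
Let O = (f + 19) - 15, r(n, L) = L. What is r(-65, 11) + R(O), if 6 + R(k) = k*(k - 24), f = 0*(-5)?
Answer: -75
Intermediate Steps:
f = 0
O = 4 (O = (0 + 19) - 15 = 19 - 15 = 4)
R(k) = -6 + k*(-24 + k) (R(k) = -6 + k*(k - 24) = -6 + k*(-24 + k))
r(-65, 11) + R(O) = 11 + (-6 + 4² - 24*4) = 11 + (-6 + 16 - 96) = 11 - 86 = -75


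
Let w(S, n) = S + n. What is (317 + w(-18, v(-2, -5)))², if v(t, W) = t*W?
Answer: 95481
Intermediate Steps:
v(t, W) = W*t
(317 + w(-18, v(-2, -5)))² = (317 + (-18 - 5*(-2)))² = (317 + (-18 + 10))² = (317 - 8)² = 309² = 95481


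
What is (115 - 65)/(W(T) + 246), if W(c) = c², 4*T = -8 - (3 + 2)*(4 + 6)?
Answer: 8/73 ≈ 0.10959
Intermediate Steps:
T = -29/2 (T = (-8 - (3 + 2)*(4 + 6))/4 = (-8 - 5*10)/4 = (-8 - 1*50)/4 = (-8 - 50)/4 = (¼)*(-58) = -29/2 ≈ -14.500)
(115 - 65)/(W(T) + 246) = (115 - 65)/((-29/2)² + 246) = 50/(841/4 + 246) = 50/(1825/4) = 50*(4/1825) = 8/73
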